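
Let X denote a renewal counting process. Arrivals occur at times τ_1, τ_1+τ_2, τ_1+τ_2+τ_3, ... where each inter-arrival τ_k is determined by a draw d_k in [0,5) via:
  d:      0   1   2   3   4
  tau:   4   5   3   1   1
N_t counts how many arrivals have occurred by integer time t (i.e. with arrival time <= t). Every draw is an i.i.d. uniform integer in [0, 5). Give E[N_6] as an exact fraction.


Inter-arrival values over d=0..4: [4, 5, 3, 1, 1]
Each d has probability 1/5, so the pmf of τ is: f(1) = 2/5, f(3) = 1/5, f(4) = 1/5, f(5) = 1/5
Renewal equation for m(n) = E[N_n]: condition on τ_1 = k (if k <= n, one arrival plus a fresh copy on the remaining n−k steps): m(n) = F(n) + Σ_{k<=n} f(k)·m(n−k), where F(n) = P(τ <= n) and m(0) = 0
m(1) = F(1) = 2/5
m(2) = F(2) + f(1)·m(1) = 2/5 + 2/5·2/5 = 14/25
m(3) = F(3) + f(1)·m(2) = 3/5 + 2/5·14/25 = 103/125
m(4) = F(4) + f(1)·m(3) + f(3)·m(1) = 4/5 + 2/5·103/125 + 1/5·2/5 = 756/625
m(5) = F(5) + f(1)·m(4) + f(3)·m(2) + f(4)·m(1) = 1 + 2/5·756/625 + 1/5·14/25 + 1/5·2/5 = 5237/3125
m(6) = F(6) + f(1)·m(5) + f(3)·m(3) + f(4)·m(2) + f(5)·m(1) = 1 + 2/5·5237/3125 + 1/5·103/125 + 1/5·14/25 + 1/5·2/5 = 31674/15625
E[N_6] = m(6) = 31674/15625

31674/15625


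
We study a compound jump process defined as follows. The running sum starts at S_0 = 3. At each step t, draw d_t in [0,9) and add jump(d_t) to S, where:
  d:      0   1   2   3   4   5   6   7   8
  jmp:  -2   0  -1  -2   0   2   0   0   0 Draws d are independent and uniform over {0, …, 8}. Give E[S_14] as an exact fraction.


-5/3

Outcome values over d=0..8: [-2, 0, -1, -2, 0, 2, 0, 0, 0]
Σy = -3, Σy² = 13, M = 9
μ = -3/9 = -1/3,  σ² = 13/9 − (-1/3)² = 4/3
E[S_14] = 3 + 14·(-1/3) = -5/3


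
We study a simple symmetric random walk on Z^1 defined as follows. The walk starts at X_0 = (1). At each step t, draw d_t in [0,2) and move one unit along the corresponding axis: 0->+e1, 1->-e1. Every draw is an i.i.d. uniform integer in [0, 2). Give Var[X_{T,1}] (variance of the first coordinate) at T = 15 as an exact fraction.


Outcome values over d=0..1: [1, -1]
Σy = 0, Σy² = 2, M = 2
μ = 0/2 = 0,  σ² = 2/2 − (0)² = 1
Independent increments: Var[X_15] = 15·σ² = 15·(1) = 15

15


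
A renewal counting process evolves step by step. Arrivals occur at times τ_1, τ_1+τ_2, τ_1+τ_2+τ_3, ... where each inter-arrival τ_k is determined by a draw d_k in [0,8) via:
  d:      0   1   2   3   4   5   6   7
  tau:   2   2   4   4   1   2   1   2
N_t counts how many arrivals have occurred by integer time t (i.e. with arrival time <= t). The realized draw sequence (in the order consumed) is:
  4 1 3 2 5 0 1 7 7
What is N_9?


3

draw d_1=4: τ_1=1, arrival time A_1=1
draw d_2=1: τ_2=2, arrival time A_2=3
draw d_3=3: τ_3=4, arrival time A_3=7
draw d_4=2: τ_4=4, arrival time A_4=11
draw d_5=5: τ_5=2, arrival time A_5=13
draw d_6=0: τ_6=2, arrival time A_6=15
draw d_7=1: τ_7=2, arrival time A_7=17
draw d_8=7: τ_8=2, arrival time A_8=19
draw d_9=7: τ_9=2, arrival time A_9=21
N_t over t=0..9: 0:0 1:1 2:1 3:2 4:2 5:2 6:2 7:3 8:3 9:3


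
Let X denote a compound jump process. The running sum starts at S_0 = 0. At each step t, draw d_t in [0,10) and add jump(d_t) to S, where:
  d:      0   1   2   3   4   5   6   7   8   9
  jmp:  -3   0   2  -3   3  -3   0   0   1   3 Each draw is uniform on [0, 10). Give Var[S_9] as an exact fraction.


45

Outcome values over d=0..9: [-3, 0, 2, -3, 3, -3, 0, 0, 1, 3]
Σy = 0, Σy² = 50, M = 10
μ = 0/10 = 0,  σ² = 50/10 − (0)² = 5
Independent increments: Var[S_9] = 9·σ² = 9·(5) = 45


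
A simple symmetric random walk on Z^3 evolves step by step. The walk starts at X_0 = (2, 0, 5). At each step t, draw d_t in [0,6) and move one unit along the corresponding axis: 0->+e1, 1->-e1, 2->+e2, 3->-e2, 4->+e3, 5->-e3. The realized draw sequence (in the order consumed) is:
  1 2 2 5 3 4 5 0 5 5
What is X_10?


(2, 1, 2)

t=0: X=(2, 0, 5), d=1 → -e1, X_1=(1, 0, 5)
t=1: X=(1, 0, 5), d=2 → +e2, X_2=(1, 1, 5)
t=2: X=(1, 1, 5), d=2 → +e2, X_3=(1, 2, 5)
t=3: X=(1, 2, 5), d=5 → -e3, X_4=(1, 2, 4)
t=4: X=(1, 2, 4), d=3 → -e2, X_5=(1, 1, 4)
t=5: X=(1, 1, 4), d=4 → +e3, X_6=(1, 1, 5)
t=6: X=(1, 1, 5), d=5 → -e3, X_7=(1, 1, 4)
t=7: X=(1, 1, 4), d=0 → +e1, X_8=(2, 1, 4)
t=8: X=(2, 1, 4), d=5 → -e3, X_9=(2, 1, 3)
t=9: X=(2, 1, 3), d=5 → -e3, X_10=(2, 1, 2)


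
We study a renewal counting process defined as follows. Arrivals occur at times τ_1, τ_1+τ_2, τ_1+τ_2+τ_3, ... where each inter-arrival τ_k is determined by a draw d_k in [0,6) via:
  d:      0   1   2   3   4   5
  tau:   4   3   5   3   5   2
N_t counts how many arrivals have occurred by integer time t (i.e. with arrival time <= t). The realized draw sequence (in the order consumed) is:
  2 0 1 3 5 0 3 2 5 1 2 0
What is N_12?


draw d_1=2: τ_1=5, arrival time A_1=5
draw d_2=0: τ_2=4, arrival time A_2=9
draw d_3=1: τ_3=3, arrival time A_3=12
draw d_4=3: τ_4=3, arrival time A_4=15
draw d_5=5: τ_5=2, arrival time A_5=17
draw d_6=0: τ_6=4, arrival time A_6=21
draw d_7=3: τ_7=3, arrival time A_7=24
draw d_8=2: τ_8=5, arrival time A_8=29
draw d_9=5: τ_9=2, arrival time A_9=31
draw d_10=1: τ_10=3, arrival time A_10=34
draw d_11=2: τ_11=5, arrival time A_11=39
draw d_12=0: τ_12=4, arrival time A_12=43
N_t over t=0..12: 0:0 1:0 2:0 3:0 4:0 5:1 6:1 7:1 8:1 9:2 10:2 11:2 12:3

3


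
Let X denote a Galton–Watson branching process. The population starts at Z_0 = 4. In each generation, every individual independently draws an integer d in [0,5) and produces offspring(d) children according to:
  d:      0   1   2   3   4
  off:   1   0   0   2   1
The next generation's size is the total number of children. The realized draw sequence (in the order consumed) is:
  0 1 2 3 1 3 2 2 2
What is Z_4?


0

gen 0: Z_0=4, draws=[0, 1, 2, 3], offspring=[1, 0, 0, 2], Z_1=3
gen 1: Z_1=3, draws=[1, 3, 2], offspring=[0, 2, 0], Z_2=2
gen 2: Z_2=2, draws=[2, 2], offspring=[0, 0], Z_3=0
gen 3: Z_3=0, draws=[], offspring=[], Z_4=0


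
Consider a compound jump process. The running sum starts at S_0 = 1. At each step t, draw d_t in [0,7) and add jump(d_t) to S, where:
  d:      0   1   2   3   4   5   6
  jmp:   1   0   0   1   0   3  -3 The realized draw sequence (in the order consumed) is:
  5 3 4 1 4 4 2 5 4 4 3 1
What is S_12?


t=0: S=1, d=5, jump=3, S_1=4
t=1: S=4, d=3, jump=1, S_2=5
t=2: S=5, d=4, jump=0, S_3=5
t=3: S=5, d=1, jump=0, S_4=5
t=4: S=5, d=4, jump=0, S_5=5
t=5: S=5, d=4, jump=0, S_6=5
t=6: S=5, d=2, jump=0, S_7=5
t=7: S=5, d=5, jump=3, S_8=8
t=8: S=8, d=4, jump=0, S_9=8
t=9: S=8, d=4, jump=0, S_10=8
t=10: S=8, d=3, jump=1, S_11=9
t=11: S=9, d=1, jump=0, S_12=9

9


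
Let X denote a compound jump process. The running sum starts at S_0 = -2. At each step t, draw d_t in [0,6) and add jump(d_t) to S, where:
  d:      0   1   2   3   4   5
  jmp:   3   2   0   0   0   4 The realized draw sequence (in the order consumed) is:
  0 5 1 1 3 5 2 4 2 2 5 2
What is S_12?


17

t=0: S=-2, d=0, jump=3, S_1=1
t=1: S=1, d=5, jump=4, S_2=5
t=2: S=5, d=1, jump=2, S_3=7
t=3: S=7, d=1, jump=2, S_4=9
t=4: S=9, d=3, jump=0, S_5=9
t=5: S=9, d=5, jump=4, S_6=13
t=6: S=13, d=2, jump=0, S_7=13
t=7: S=13, d=4, jump=0, S_8=13
t=8: S=13, d=2, jump=0, S_9=13
t=9: S=13, d=2, jump=0, S_10=13
t=10: S=13, d=5, jump=4, S_11=17
t=11: S=17, d=2, jump=0, S_12=17


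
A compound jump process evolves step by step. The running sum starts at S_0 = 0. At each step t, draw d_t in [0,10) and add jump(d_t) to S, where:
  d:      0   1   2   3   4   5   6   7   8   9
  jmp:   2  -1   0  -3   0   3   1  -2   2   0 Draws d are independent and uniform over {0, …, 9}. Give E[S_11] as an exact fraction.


Outcome values over d=0..9: [2, -1, 0, -3, 0, 3, 1, -2, 2, 0]
Σy = 2, Σy² = 32, M = 10
μ = 2/10 = 1/5,  σ² = 32/10 − (1/5)² = 79/25
E[S_11] = 0 + 11·(1/5) = 11/5

11/5


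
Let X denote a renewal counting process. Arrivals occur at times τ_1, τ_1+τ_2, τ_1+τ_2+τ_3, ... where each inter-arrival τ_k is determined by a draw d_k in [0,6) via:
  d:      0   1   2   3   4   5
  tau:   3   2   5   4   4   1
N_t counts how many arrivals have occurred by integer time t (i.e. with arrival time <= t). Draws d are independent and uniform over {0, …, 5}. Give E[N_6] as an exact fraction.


Inter-arrival values over d=0..5: [3, 2, 5, 4, 4, 1]
Each d has probability 1/6, so the pmf of τ is: f(1) = 1/6, f(2) = 1/6, f(3) = 1/6, f(4) = 1/3, f(5) = 1/6
Renewal equation for m(n) = E[N_n]: condition on τ_1 = k (if k <= n, one arrival plus a fresh copy on the remaining n−k steps): m(n) = F(n) + Σ_{k<=n} f(k)·m(n−k), where F(n) = P(τ <= n) and m(0) = 0
m(1) = F(1) = 1/6
m(2) = F(2) + f(1)·m(1) = 1/3 + 1/6·1/6 = 13/36
m(3) = F(3) + f(1)·m(2) + f(2)·m(1) = 1/2 + 1/6·13/36 + 1/6·1/6 = 127/216
m(4) = F(4) + f(1)·m(3) + f(2)·m(2) + f(3)·m(1) = 5/6 + 1/6·127/216 + 1/6·13/36 + 1/6·1/6 = 1321/1296
m(5) = F(5) + f(1)·m(4) + f(2)·m(3) + f(3)·m(2) + f(4)·m(1) = 1 + 1/6·1321/1296 + 1/6·127/216 + 1/6·13/36 + 1/3·1/6 = 10759/7776
m(6) = F(6) + f(1)·m(5) + f(2)·m(4) + f(3)·m(3) + f(4)·m(2) + f(5)·m(1) = 1 + 1/6·10759/7776 + 1/6·1321/1296 + 1/6·127/216 + 1/3·13/36 + 1/6·1/6 = 76825/46656
E[N_6] = m(6) = 76825/46656

76825/46656


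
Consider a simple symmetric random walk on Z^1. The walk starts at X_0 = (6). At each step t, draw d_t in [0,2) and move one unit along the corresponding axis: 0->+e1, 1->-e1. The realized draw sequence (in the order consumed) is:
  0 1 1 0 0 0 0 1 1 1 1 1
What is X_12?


(4)

t=0: X=(6), d=0 → +e1, X_1=(7)
t=1: X=(7), d=1 → -e1, X_2=(6)
t=2: X=(6), d=1 → -e1, X_3=(5)
t=3: X=(5), d=0 → +e1, X_4=(6)
t=4: X=(6), d=0 → +e1, X_5=(7)
t=5: X=(7), d=0 → +e1, X_6=(8)
t=6: X=(8), d=0 → +e1, X_7=(9)
t=7: X=(9), d=1 → -e1, X_8=(8)
t=8: X=(8), d=1 → -e1, X_9=(7)
t=9: X=(7), d=1 → -e1, X_10=(6)
t=10: X=(6), d=1 → -e1, X_11=(5)
t=11: X=(5), d=1 → -e1, X_12=(4)


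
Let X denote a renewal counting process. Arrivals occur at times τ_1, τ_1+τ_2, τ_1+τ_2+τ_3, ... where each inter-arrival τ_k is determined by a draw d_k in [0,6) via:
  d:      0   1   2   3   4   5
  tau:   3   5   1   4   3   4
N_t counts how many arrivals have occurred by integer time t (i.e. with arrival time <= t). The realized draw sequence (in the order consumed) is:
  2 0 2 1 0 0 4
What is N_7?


3

draw d_1=2: τ_1=1, arrival time A_1=1
draw d_2=0: τ_2=3, arrival time A_2=4
draw d_3=2: τ_3=1, arrival time A_3=5
draw d_4=1: τ_4=5, arrival time A_4=10
draw d_5=0: τ_5=3, arrival time A_5=13
draw d_6=0: τ_6=3, arrival time A_6=16
draw d_7=4: τ_7=3, arrival time A_7=19
N_t over t=0..7: 0:0 1:1 2:1 3:1 4:2 5:3 6:3 7:3


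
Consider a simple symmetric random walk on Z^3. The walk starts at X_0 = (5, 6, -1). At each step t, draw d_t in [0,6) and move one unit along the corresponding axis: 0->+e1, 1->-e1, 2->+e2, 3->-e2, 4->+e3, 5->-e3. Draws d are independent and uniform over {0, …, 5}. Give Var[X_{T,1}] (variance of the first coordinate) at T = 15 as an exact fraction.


Outcome values over d=0..5: [1, -1, 0, 0, 0, 0]
Σy = 0, Σy² = 2, M = 6
μ = 0/6 = 0,  σ² = 2/6 − (0)² = 1/3
Independent increments: Var[X_15] = 15·σ² = 15·(1/3) = 5

5


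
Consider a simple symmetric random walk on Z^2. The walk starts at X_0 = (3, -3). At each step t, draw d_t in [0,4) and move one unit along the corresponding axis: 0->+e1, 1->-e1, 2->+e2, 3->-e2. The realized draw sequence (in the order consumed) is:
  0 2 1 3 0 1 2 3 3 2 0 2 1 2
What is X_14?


(3, -1)

t=0: X=(3, -3), d=0 → +e1, X_1=(4, -3)
t=1: X=(4, -3), d=2 → +e2, X_2=(4, -2)
t=2: X=(4, -2), d=1 → -e1, X_3=(3, -2)
t=3: X=(3, -2), d=3 → -e2, X_4=(3, -3)
t=4: X=(3, -3), d=0 → +e1, X_5=(4, -3)
t=5: X=(4, -3), d=1 → -e1, X_6=(3, -3)
t=6: X=(3, -3), d=2 → +e2, X_7=(3, -2)
t=7: X=(3, -2), d=3 → -e2, X_8=(3, -3)
t=8: X=(3, -3), d=3 → -e2, X_9=(3, -4)
t=9: X=(3, -4), d=2 → +e2, X_10=(3, -3)
t=10: X=(3, -3), d=0 → +e1, X_11=(4, -3)
t=11: X=(4, -3), d=2 → +e2, X_12=(4, -2)
t=12: X=(4, -2), d=1 → -e1, X_13=(3, -2)
t=13: X=(3, -2), d=2 → +e2, X_14=(3, -1)


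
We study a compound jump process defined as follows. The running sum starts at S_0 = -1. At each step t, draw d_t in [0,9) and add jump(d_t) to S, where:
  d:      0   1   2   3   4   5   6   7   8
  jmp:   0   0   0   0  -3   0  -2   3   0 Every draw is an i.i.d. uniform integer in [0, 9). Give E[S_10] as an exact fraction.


-29/9

Outcome values over d=0..8: [0, 0, 0, 0, -3, 0, -2, 3, 0]
Σy = -2, Σy² = 22, M = 9
μ = -2/9 = -2/9,  σ² = 22/9 − (-2/9)² = 194/81
E[S_10] = -1 + 10·(-2/9) = -29/9


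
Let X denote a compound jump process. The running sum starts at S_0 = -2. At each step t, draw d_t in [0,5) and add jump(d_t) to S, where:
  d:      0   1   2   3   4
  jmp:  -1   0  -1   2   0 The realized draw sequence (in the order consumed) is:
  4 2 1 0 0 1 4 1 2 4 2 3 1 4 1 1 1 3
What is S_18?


-3

t=0: S=-2, d=4, jump=0, S_1=-2
t=1: S=-2, d=2, jump=-1, S_2=-3
t=2: S=-3, d=1, jump=0, S_3=-3
t=3: S=-3, d=0, jump=-1, S_4=-4
t=4: S=-4, d=0, jump=-1, S_5=-5
t=5: S=-5, d=1, jump=0, S_6=-5
t=6: S=-5, d=4, jump=0, S_7=-5
t=7: S=-5, d=1, jump=0, S_8=-5
t=8: S=-5, d=2, jump=-1, S_9=-6
t=9: S=-6, d=4, jump=0, S_10=-6
t=10: S=-6, d=2, jump=-1, S_11=-7
t=11: S=-7, d=3, jump=2, S_12=-5
t=12: S=-5, d=1, jump=0, S_13=-5
t=13: S=-5, d=4, jump=0, S_14=-5
t=14: S=-5, d=1, jump=0, S_15=-5
t=15: S=-5, d=1, jump=0, S_16=-5
t=16: S=-5, d=1, jump=0, S_17=-5
t=17: S=-5, d=3, jump=2, S_18=-3


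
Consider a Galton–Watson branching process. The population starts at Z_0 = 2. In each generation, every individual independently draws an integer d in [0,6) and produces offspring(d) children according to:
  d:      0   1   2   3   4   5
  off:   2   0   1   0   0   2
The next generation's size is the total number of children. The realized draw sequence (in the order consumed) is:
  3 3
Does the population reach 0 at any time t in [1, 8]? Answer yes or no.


yes

gen 0: Z_0=2, draws=[3, 3], offspring=[0, 0], Z_1=0
gen 1: Z_1=0, draws=[], offspring=[], Z_2=0
gen 2: Z_2=0, draws=[], offspring=[], Z_3=0
gen 3: Z_3=0, draws=[], offspring=[], Z_4=0
gen 4: Z_4=0, draws=[], offspring=[], Z_5=0
gen 5: Z_5=0, draws=[], offspring=[], Z_6=0
gen 6: Z_6=0, draws=[], offspring=[], Z_7=0
gen 7: Z_7=0, draws=[], offspring=[], Z_8=0


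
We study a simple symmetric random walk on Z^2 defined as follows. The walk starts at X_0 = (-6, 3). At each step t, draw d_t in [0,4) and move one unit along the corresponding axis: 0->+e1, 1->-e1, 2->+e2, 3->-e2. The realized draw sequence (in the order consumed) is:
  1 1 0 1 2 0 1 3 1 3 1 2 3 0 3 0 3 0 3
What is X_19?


(-7, -1)

t=0: X=(-6, 3), d=1 → -e1, X_1=(-7, 3)
t=1: X=(-7, 3), d=1 → -e1, X_2=(-8, 3)
t=2: X=(-8, 3), d=0 → +e1, X_3=(-7, 3)
t=3: X=(-7, 3), d=1 → -e1, X_4=(-8, 3)
t=4: X=(-8, 3), d=2 → +e2, X_5=(-8, 4)
t=5: X=(-8, 4), d=0 → +e1, X_6=(-7, 4)
t=6: X=(-7, 4), d=1 → -e1, X_7=(-8, 4)
t=7: X=(-8, 4), d=3 → -e2, X_8=(-8, 3)
t=8: X=(-8, 3), d=1 → -e1, X_9=(-9, 3)
t=9: X=(-9, 3), d=3 → -e2, X_10=(-9, 2)
t=10: X=(-9, 2), d=1 → -e1, X_11=(-10, 2)
t=11: X=(-10, 2), d=2 → +e2, X_12=(-10, 3)
t=12: X=(-10, 3), d=3 → -e2, X_13=(-10, 2)
t=13: X=(-10, 2), d=0 → +e1, X_14=(-9, 2)
t=14: X=(-9, 2), d=3 → -e2, X_15=(-9, 1)
t=15: X=(-9, 1), d=0 → +e1, X_16=(-8, 1)
t=16: X=(-8, 1), d=3 → -e2, X_17=(-8, 0)
t=17: X=(-8, 0), d=0 → +e1, X_18=(-7, 0)
t=18: X=(-7, 0), d=3 → -e2, X_19=(-7, -1)


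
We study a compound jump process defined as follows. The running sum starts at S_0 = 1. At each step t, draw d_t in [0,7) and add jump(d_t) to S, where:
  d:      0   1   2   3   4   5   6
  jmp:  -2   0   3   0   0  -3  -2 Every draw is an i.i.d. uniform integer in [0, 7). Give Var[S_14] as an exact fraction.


Outcome values over d=0..6: [-2, 0, 3, 0, 0, -3, -2]
Σy = -4, Σy² = 26, M = 7
μ = -4/7 = -4/7,  σ² = 26/7 − (-4/7)² = 166/49
Independent increments: Var[S_14] = 14·σ² = 14·(166/49) = 332/7

332/7


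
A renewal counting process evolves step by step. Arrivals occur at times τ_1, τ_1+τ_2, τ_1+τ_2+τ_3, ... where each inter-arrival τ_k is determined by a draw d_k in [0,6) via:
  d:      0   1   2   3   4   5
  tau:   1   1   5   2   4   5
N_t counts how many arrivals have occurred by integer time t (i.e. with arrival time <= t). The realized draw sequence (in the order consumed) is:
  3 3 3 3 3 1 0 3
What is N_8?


draw d_1=3: τ_1=2, arrival time A_1=2
draw d_2=3: τ_2=2, arrival time A_2=4
draw d_3=3: τ_3=2, arrival time A_3=6
draw d_4=3: τ_4=2, arrival time A_4=8
draw d_5=3: τ_5=2, arrival time A_5=10
draw d_6=1: τ_6=1, arrival time A_6=11
draw d_7=0: τ_7=1, arrival time A_7=12
draw d_8=3: τ_8=2, arrival time A_8=14
N_t over t=0..8: 0:0 1:0 2:1 3:1 4:2 5:2 6:3 7:3 8:4

4


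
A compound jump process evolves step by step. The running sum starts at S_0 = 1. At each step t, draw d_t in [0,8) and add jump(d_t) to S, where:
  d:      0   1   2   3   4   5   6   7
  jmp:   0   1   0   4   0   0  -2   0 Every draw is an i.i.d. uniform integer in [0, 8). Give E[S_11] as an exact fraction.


41/8

Outcome values over d=0..7: [0, 1, 0, 4, 0, 0, -2, 0]
Σy = 3, Σy² = 21, M = 8
μ = 3/8 = 3/8,  σ² = 21/8 − (3/8)² = 159/64
E[S_11] = 1 + 11·(3/8) = 41/8


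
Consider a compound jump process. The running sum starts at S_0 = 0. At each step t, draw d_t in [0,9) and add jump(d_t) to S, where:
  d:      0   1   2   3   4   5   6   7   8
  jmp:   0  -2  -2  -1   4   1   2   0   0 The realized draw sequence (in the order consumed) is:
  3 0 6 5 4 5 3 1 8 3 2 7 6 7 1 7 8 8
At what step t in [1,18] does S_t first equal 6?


t=0: S=0, d=3, jump=-1, S_1=-1
t=1: S=-1, d=0, jump=0, S_2=-1
t=2: S=-1, d=6, jump=2, S_3=1
t=3: S=1, d=5, jump=1, S_4=2
t=4: S=2, d=4, jump=4, S_5=6
t=5: S=6, d=5, jump=1, S_6=7
t=6: S=7, d=3, jump=-1, S_7=6
t=7: S=6, d=1, jump=-2, S_8=4
t=8: S=4, d=8, jump=0, S_9=4
t=9: S=4, d=3, jump=-1, S_10=3
t=10: S=3, d=2, jump=-2, S_11=1
t=11: S=1, d=7, jump=0, S_12=1
t=12: S=1, d=6, jump=2, S_13=3
t=13: S=3, d=7, jump=0, S_14=3
t=14: S=3, d=1, jump=-2, S_15=1
t=15: S=1, d=7, jump=0, S_16=1
t=16: S=1, d=8, jump=0, S_17=1
t=17: S=1, d=8, jump=0, S_18=1

5


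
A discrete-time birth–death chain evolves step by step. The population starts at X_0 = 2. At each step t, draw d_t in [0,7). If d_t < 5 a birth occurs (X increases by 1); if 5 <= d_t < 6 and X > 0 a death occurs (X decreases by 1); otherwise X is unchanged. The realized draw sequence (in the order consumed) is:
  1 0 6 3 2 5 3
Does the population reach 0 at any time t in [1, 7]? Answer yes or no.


no

t=0: X=2, d=1 → birth, X_1=3
t=1: X=3, d=0 → birth, X_2=4
t=2: X=4, d=6 → hold, X_3=4
t=3: X=4, d=3 → birth, X_4=5
t=4: X=5, d=2 → birth, X_5=6
t=5: X=6, d=5 → death, X_6=5
t=6: X=5, d=3 → birth, X_7=6


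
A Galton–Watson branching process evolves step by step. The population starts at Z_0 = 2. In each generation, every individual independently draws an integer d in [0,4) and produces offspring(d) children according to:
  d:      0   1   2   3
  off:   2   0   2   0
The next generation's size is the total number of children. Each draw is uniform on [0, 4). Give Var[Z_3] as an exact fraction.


6

Outcome values over d=0..3: [2, 0, 2, 0]
Σy = 4, Σy² = 8, M = 4
μ = 4/4 = 1,  σ² = 8/4 − (1)² = 1
V_0 = 0, E_0 = 2
V_1 = 1·E_0 + (1)²·V_0 = 2;  E_1 = 2
V_2 = 1·E_1 + (1)²·V_1 = 4;  E_2 = 2
V_3 = 1·E_2 + (1)²·V_2 = 6;  E_3 = 2


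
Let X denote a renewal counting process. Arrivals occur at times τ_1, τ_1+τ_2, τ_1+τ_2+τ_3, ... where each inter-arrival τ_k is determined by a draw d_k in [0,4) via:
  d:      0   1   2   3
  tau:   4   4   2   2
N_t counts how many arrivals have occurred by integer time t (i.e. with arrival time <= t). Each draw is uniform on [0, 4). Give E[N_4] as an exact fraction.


5/4

Inter-arrival values over d=0..3: [4, 4, 2, 2]
Each d has probability 1/4, so the pmf of τ is: f(2) = 1/2, f(4) = 1/2
Renewal equation for m(n) = E[N_n]: condition on τ_1 = k (if k <= n, one arrival plus a fresh copy on the remaining n−k steps): m(n) = F(n) + Σ_{k<=n} f(k)·m(n−k), where F(n) = P(τ <= n) and m(0) = 0
m(1) = F(1) = 0
m(2) = F(2) = 1/2
m(3) = F(3) = 1/2
m(4) = F(4) + f(2)·m(2) = 1 + 1/2·1/2 = 5/4
E[N_4] = m(4) = 5/4


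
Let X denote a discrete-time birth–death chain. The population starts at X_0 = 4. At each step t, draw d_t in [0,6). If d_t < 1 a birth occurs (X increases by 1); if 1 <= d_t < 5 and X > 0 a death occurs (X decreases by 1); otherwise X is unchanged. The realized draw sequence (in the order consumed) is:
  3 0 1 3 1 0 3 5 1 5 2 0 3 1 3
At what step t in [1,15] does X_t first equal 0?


9

t=0: X=4, d=3 → death, X_1=3
t=1: X=3, d=0 → birth, X_2=4
t=2: X=4, d=1 → death, X_3=3
t=3: X=3, d=3 → death, X_4=2
t=4: X=2, d=1 → death, X_5=1
t=5: X=1, d=0 → birth, X_6=2
t=6: X=2, d=3 → death, X_7=1
t=7: X=1, d=5 → hold, X_8=1
t=8: X=1, d=1 → death, X_9=0
t=9: X=0, d=5 → hold, X_10=0
t=10: X=0, d=2 → hold, X_11=0
t=11: X=0, d=0 → birth, X_12=1
t=12: X=1, d=3 → death, X_13=0
t=13: X=0, d=1 → hold, X_14=0
t=14: X=0, d=3 → hold, X_15=0


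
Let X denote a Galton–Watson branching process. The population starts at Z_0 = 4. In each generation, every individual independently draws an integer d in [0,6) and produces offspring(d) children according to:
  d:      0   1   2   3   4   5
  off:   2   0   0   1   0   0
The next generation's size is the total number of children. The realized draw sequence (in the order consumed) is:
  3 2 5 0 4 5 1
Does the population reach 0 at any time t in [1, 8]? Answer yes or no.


gen 0: Z_0=4, draws=[3, 2, 5, 0], offspring=[1, 0, 0, 2], Z_1=3
gen 1: Z_1=3, draws=[4, 5, 1], offspring=[0, 0, 0], Z_2=0
gen 2: Z_2=0, draws=[], offspring=[], Z_3=0
gen 3: Z_3=0, draws=[], offspring=[], Z_4=0
gen 4: Z_4=0, draws=[], offspring=[], Z_5=0
gen 5: Z_5=0, draws=[], offspring=[], Z_6=0
gen 6: Z_6=0, draws=[], offspring=[], Z_7=0
gen 7: Z_7=0, draws=[], offspring=[], Z_8=0

yes


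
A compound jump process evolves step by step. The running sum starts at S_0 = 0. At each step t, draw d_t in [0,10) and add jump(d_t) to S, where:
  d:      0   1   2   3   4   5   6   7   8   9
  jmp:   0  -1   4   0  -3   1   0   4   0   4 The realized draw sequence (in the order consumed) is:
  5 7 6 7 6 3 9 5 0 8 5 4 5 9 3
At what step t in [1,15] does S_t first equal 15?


t=0: S=0, d=5, jump=1, S_1=1
t=1: S=1, d=7, jump=4, S_2=5
t=2: S=5, d=6, jump=0, S_3=5
t=3: S=5, d=7, jump=4, S_4=9
t=4: S=9, d=6, jump=0, S_5=9
t=5: S=9, d=3, jump=0, S_6=9
t=6: S=9, d=9, jump=4, S_7=13
t=7: S=13, d=5, jump=1, S_8=14
t=8: S=14, d=0, jump=0, S_9=14
t=9: S=14, d=8, jump=0, S_10=14
t=10: S=14, d=5, jump=1, S_11=15
t=11: S=15, d=4, jump=-3, S_12=12
t=12: S=12, d=5, jump=1, S_13=13
t=13: S=13, d=9, jump=4, S_14=17
t=14: S=17, d=3, jump=0, S_15=17

11


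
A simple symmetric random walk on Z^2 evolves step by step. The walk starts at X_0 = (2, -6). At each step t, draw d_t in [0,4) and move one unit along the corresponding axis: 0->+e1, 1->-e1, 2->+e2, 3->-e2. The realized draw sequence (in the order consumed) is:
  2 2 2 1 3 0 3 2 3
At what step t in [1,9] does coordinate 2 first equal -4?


t=0: X=(2, -6), d=2 → +e2, X_1=(2, -5)
t=1: X=(2, -5), d=2 → +e2, X_2=(2, -4)
t=2: X=(2, -4), d=2 → +e2, X_3=(2, -3)
t=3: X=(2, -3), d=1 → -e1, X_4=(1, -3)
t=4: X=(1, -3), d=3 → -e2, X_5=(1, -4)
t=5: X=(1, -4), d=0 → +e1, X_6=(2, -4)
t=6: X=(2, -4), d=3 → -e2, X_7=(2, -5)
t=7: X=(2, -5), d=2 → +e2, X_8=(2, -4)
t=8: X=(2, -4), d=3 → -e2, X_9=(2, -5)

2


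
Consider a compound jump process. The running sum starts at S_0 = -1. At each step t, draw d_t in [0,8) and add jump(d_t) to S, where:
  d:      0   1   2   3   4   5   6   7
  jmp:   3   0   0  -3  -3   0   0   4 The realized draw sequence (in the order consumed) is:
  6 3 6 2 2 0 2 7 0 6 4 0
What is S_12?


6

t=0: S=-1, d=6, jump=0, S_1=-1
t=1: S=-1, d=3, jump=-3, S_2=-4
t=2: S=-4, d=6, jump=0, S_3=-4
t=3: S=-4, d=2, jump=0, S_4=-4
t=4: S=-4, d=2, jump=0, S_5=-4
t=5: S=-4, d=0, jump=3, S_6=-1
t=6: S=-1, d=2, jump=0, S_7=-1
t=7: S=-1, d=7, jump=4, S_8=3
t=8: S=3, d=0, jump=3, S_9=6
t=9: S=6, d=6, jump=0, S_10=6
t=10: S=6, d=4, jump=-3, S_11=3
t=11: S=3, d=0, jump=3, S_12=6


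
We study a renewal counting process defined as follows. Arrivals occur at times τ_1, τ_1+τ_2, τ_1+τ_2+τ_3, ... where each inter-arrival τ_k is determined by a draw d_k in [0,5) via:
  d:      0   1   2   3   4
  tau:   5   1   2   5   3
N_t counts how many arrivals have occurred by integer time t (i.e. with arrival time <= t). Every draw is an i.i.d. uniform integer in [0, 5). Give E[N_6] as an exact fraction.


Inter-arrival values over d=0..4: [5, 1, 2, 5, 3]
Each d has probability 1/5, so the pmf of τ is: f(1) = 1/5, f(2) = 1/5, f(3) = 1/5, f(5) = 2/5
Renewal equation for m(n) = E[N_n]: condition on τ_1 = k (if k <= n, one arrival plus a fresh copy on the remaining n−k steps): m(n) = F(n) + Σ_{k<=n} f(k)·m(n−k), where F(n) = P(τ <= n) and m(0) = 0
m(1) = F(1) = 1/5
m(2) = F(2) + f(1)·m(1) = 2/5 + 1/5·1/5 = 11/25
m(3) = F(3) + f(1)·m(2) + f(2)·m(1) = 3/5 + 1/5·11/25 + 1/5·1/5 = 91/125
m(4) = F(4) + f(1)·m(3) + f(2)·m(2) + f(3)·m(1) = 3/5 + 1/5·91/125 + 1/5·11/25 + 1/5·1/5 = 546/625
m(5) = F(5) + f(1)·m(4) + f(2)·m(3) + f(3)·m(2) = 1 + 1/5·546/625 + 1/5·91/125 + 1/5·11/25 = 4401/3125
m(6) = F(6) + f(1)·m(5) + f(2)·m(4) + f(3)·m(3) + f(5)·m(1) = 1 + 1/5·4401/3125 + 1/5·546/625 + 1/5·91/125 + 2/5·1/5 = 26281/15625
E[N_6] = m(6) = 26281/15625

26281/15625


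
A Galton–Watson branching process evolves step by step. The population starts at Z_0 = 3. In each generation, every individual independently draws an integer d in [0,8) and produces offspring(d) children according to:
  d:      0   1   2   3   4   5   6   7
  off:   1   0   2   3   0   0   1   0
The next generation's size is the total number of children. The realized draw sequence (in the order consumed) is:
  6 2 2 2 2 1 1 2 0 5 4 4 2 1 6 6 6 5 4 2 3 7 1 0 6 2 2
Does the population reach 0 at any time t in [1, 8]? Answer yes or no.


no

gen 0: Z_0=3, draws=[6, 2, 2], offspring=[1, 2, 2], Z_1=5
gen 1: Z_1=5, draws=[2, 2, 1, 1, 2], offspring=[2, 2, 0, 0, 2], Z_2=6
gen 2: Z_2=6, draws=[0, 5, 4, 4, 2, 1], offspring=[1, 0, 0, 0, 2, 0], Z_3=3
gen 3: Z_3=3, draws=[6, 6, 6], offspring=[1, 1, 1], Z_4=3
gen 4: Z_4=3, draws=[5, 4, 2], offspring=[0, 0, 2], Z_5=2
gen 5: Z_5=2, draws=[3, 7], offspring=[3, 0], Z_6=3
gen 6: Z_6=3, draws=[1, 0, 6], offspring=[0, 1, 1], Z_7=2
gen 7: Z_7=2, draws=[2, 2], offspring=[2, 2], Z_8=4


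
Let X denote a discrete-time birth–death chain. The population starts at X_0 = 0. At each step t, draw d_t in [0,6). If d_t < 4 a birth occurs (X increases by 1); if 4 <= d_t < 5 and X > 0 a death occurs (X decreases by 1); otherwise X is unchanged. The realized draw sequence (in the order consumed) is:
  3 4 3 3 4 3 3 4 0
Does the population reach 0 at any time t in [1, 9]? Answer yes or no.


t=0: X=0, d=3 → birth, X_1=1
t=1: X=1, d=4 → death, X_2=0
t=2: X=0, d=3 → birth, X_3=1
t=3: X=1, d=3 → birth, X_4=2
t=4: X=2, d=4 → death, X_5=1
t=5: X=1, d=3 → birth, X_6=2
t=6: X=2, d=3 → birth, X_7=3
t=7: X=3, d=4 → death, X_8=2
t=8: X=2, d=0 → birth, X_9=3

yes


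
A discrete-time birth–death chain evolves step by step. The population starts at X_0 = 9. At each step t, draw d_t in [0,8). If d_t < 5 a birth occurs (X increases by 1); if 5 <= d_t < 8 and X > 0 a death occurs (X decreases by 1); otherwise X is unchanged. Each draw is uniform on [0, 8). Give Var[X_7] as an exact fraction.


105/16

X can drop by at most 1 per step and X_0 = 9 > T = 7, so X_t >= 9 − t >= 2 > 0 for every t <= 7: the floor at 0 (the 'and X > 0' condition) never binds. Hence X_7 = X_0 + Σ_{t<7} Y_t with i.i.d. increments Y_t = y(d_t) ∈ {+1, −1, 0}.
Outcome values over d=0..7: [1, 1, 1, 1, 1, -1, -1, -1]
Σy = 2, Σy² = 8, M = 8
μ = 2/8 = 1/4,  σ² = 8/8 − (1/4)² = 15/16
Independent increments: Var[X_7] = 7·σ² = 7·(15/16) = 105/16


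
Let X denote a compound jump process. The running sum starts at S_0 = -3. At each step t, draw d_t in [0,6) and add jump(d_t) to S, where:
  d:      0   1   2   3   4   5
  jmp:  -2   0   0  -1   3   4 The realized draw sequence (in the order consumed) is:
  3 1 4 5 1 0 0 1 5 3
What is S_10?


2

t=0: S=-3, d=3, jump=-1, S_1=-4
t=1: S=-4, d=1, jump=0, S_2=-4
t=2: S=-4, d=4, jump=3, S_3=-1
t=3: S=-1, d=5, jump=4, S_4=3
t=4: S=3, d=1, jump=0, S_5=3
t=5: S=3, d=0, jump=-2, S_6=1
t=6: S=1, d=0, jump=-2, S_7=-1
t=7: S=-1, d=1, jump=0, S_8=-1
t=8: S=-1, d=5, jump=4, S_9=3
t=9: S=3, d=3, jump=-1, S_10=2


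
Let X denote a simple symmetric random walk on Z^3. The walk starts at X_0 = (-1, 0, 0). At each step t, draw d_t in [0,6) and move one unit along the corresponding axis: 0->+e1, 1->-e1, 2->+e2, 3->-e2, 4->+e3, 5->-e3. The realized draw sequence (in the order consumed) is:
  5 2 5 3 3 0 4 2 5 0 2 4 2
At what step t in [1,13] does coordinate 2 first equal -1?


t=0: X=(-1, 0, 0), d=5 → -e3, X_1=(-1, 0, -1)
t=1: X=(-1, 0, -1), d=2 → +e2, X_2=(-1, 1, -1)
t=2: X=(-1, 1, -1), d=5 → -e3, X_3=(-1, 1, -2)
t=3: X=(-1, 1, -2), d=3 → -e2, X_4=(-1, 0, -2)
t=4: X=(-1, 0, -2), d=3 → -e2, X_5=(-1, -1, -2)
t=5: X=(-1, -1, -2), d=0 → +e1, X_6=(0, -1, -2)
t=6: X=(0, -1, -2), d=4 → +e3, X_7=(0, -1, -1)
t=7: X=(0, -1, -1), d=2 → +e2, X_8=(0, 0, -1)
t=8: X=(0, 0, -1), d=5 → -e3, X_9=(0, 0, -2)
t=9: X=(0, 0, -2), d=0 → +e1, X_10=(1, 0, -2)
t=10: X=(1, 0, -2), d=2 → +e2, X_11=(1, 1, -2)
t=11: X=(1, 1, -2), d=4 → +e3, X_12=(1, 1, -1)
t=12: X=(1, 1, -1), d=2 → +e2, X_13=(1, 2, -1)

5


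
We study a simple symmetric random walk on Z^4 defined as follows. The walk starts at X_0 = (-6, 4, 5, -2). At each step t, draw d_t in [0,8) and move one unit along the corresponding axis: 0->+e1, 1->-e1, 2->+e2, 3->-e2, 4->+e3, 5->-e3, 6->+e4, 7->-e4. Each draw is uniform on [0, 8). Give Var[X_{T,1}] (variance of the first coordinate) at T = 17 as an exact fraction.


Outcome values over d=0..7: [1, -1, 0, 0, 0, 0, 0, 0]
Σy = 0, Σy² = 2, M = 8
μ = 0/8 = 0,  σ² = 2/8 − (0)² = 1/4
Independent increments: Var[X_17] = 17·σ² = 17·(1/4) = 17/4

17/4


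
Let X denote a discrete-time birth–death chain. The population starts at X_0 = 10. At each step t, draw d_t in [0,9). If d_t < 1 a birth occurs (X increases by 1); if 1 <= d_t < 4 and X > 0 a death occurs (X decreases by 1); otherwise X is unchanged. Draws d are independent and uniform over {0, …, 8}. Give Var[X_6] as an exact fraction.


64/27

X can drop by at most 1 per step and X_0 = 10 > T = 6, so X_t >= 10 − t >= 4 > 0 for every t <= 6: the floor at 0 (the 'and X > 0' condition) never binds. Hence X_6 = X_0 + Σ_{t<6} Y_t with i.i.d. increments Y_t = y(d_t) ∈ {+1, −1, 0}.
Outcome values over d=0..8: [1, -1, -1, -1, 0, 0, 0, 0, 0]
Σy = -2, Σy² = 4, M = 9
μ = -2/9 = -2/9,  σ² = 4/9 − (-2/9)² = 32/81
Independent increments: Var[X_6] = 6·σ² = 6·(32/81) = 64/27


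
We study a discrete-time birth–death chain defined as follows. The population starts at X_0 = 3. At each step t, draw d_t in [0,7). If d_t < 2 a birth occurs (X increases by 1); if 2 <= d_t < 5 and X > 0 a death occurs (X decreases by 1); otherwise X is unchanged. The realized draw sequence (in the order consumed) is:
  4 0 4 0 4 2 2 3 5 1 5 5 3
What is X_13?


t=0: X=3, d=4 → death, X_1=2
t=1: X=2, d=0 → birth, X_2=3
t=2: X=3, d=4 → death, X_3=2
t=3: X=2, d=0 → birth, X_4=3
t=4: X=3, d=4 → death, X_5=2
t=5: X=2, d=2 → death, X_6=1
t=6: X=1, d=2 → death, X_7=0
t=7: X=0, d=3 → hold, X_8=0
t=8: X=0, d=5 → hold, X_9=0
t=9: X=0, d=1 → birth, X_10=1
t=10: X=1, d=5 → hold, X_11=1
t=11: X=1, d=5 → hold, X_12=1
t=12: X=1, d=3 → death, X_13=0

0


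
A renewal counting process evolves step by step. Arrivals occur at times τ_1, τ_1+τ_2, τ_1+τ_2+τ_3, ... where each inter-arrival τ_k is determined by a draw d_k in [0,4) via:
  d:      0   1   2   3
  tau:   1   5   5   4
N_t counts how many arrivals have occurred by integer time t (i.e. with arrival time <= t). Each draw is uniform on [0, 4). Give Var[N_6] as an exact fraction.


Inter-arrival values over d=0..3: [1, 5, 5, 4]
Each d has probability 1/4, so the pmf of τ is: f(1) = 1/4, f(4) = 1/4, f(5) = 1/2
Let p_n(j) = P(N_n = j), with p_0 = [1]. Condition on τ_1: p_n(0) = P(τ > n), and for j >= 1, p_n(j) = Σ_{k<=n} f(k)·p_{n−k}(j−1)
p_1 = [3/4, 1/4]  (j = 0..1)
p_2 = [3/4, 3/16, 1/16]  (j = 0..2)
p_3 = [3/4, 3/16, 3/64, 1/64]  (j = 0..3)
p_4 = [1/2, 7/16, 3/64, 3/256, 1/256]  (j = 0..4)
p_5 = [0, 13/16, 11/64, 3/256, 3/1024, 1/1024]  (j = 0..5)
p_6 = [0, 9/16, 3/8, 15/256, 3/1024, 3/4096, 1/4096]  (j = 0..6)
E[N_6] = Σ j·p_6(j) = 6165/4096;  E[N_6²] = Σ j²·p_6(j) = 10911/4096
Var[N_6] = 10911/4096 − (6165/4096)² = 6684231/16777216

6684231/16777216


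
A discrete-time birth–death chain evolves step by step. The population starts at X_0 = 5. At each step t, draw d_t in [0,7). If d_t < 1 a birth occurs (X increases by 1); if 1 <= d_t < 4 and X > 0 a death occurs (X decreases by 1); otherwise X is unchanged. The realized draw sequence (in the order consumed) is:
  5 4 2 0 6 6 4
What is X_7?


5

t=0: X=5, d=5 → hold, X_1=5
t=1: X=5, d=4 → hold, X_2=5
t=2: X=5, d=2 → death, X_3=4
t=3: X=4, d=0 → birth, X_4=5
t=4: X=5, d=6 → hold, X_5=5
t=5: X=5, d=6 → hold, X_6=5
t=6: X=5, d=4 → hold, X_7=5


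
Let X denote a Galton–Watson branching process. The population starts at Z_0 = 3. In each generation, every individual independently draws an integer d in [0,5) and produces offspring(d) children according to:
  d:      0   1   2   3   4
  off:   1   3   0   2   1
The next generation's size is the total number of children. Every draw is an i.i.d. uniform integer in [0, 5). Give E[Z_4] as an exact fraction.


7203/625

Outcome values over d=0..4: [1, 3, 0, 2, 1]
Σy = 7, Σy² = 15, M = 5
μ = 7/5 = 7/5,  σ² = 15/5 − (7/5)² = 26/25
E[Z_0] = 3
E[Z_1] = 7/5·E[Z_0] = 21/5
E[Z_2] = 7/5·E[Z_1] = 147/25
E[Z_3] = 7/5·E[Z_2] = 1029/125
E[Z_4] = 7/5·E[Z_3] = 7203/625


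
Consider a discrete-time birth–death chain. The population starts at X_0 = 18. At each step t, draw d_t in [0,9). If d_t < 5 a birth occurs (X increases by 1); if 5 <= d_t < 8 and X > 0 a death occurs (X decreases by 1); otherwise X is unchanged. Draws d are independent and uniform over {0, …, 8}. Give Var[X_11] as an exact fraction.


748/81

X can drop by at most 1 per step and X_0 = 18 > T = 11, so X_t >= 18 − t >= 7 > 0 for every t <= 11: the floor at 0 (the 'and X > 0' condition) never binds. Hence X_11 = X_0 + Σ_{t<11} Y_t with i.i.d. increments Y_t = y(d_t) ∈ {+1, −1, 0}.
Outcome values over d=0..8: [1, 1, 1, 1, 1, -1, -1, -1, 0]
Σy = 2, Σy² = 8, M = 9
μ = 2/9 = 2/9,  σ² = 8/9 − (2/9)² = 68/81
Independent increments: Var[X_11] = 11·σ² = 11·(68/81) = 748/81


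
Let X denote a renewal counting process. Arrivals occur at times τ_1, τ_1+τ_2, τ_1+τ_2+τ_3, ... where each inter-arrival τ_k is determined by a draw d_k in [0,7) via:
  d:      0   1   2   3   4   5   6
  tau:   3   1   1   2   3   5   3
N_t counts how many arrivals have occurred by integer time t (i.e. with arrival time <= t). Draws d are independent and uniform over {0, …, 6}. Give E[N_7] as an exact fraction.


Inter-arrival values over d=0..6: [3, 1, 1, 2, 3, 5, 3]
Each d has probability 1/7, so the pmf of τ is: f(1) = 2/7, f(2) = 1/7, f(3) = 3/7, f(5) = 1/7
Renewal equation for m(n) = E[N_n]: condition on τ_1 = k (if k <= n, one arrival plus a fresh copy on the remaining n−k steps): m(n) = F(n) + Σ_{k<=n} f(k)·m(n−k), where F(n) = P(τ <= n) and m(0) = 0
m(1) = F(1) = 2/7
m(2) = F(2) + f(1)·m(1) = 3/7 + 2/7·2/7 = 25/49
m(3) = F(3) + f(1)·m(2) + f(2)·m(1) = 6/7 + 2/7·25/49 + 1/7·2/7 = 358/343
m(4) = F(4) + f(1)·m(3) + f(2)·m(2) + f(3)·m(1) = 6/7 + 2/7·358/343 + 1/7·25/49 + 3/7·2/7 = 3243/2401
m(5) = F(5) + f(1)·m(4) + f(2)·m(3) + f(3)·m(2) = 1 + 2/7·3243/2401 + 1/7·358/343 + 3/7·25/49 = 29474/16807
m(6) = F(6) + f(1)·m(5) + f(2)·m(4) + f(3)·m(3) + f(5)·m(1) = 1 + 2/7·29474/16807 + 1/7·3243/2401 + 3/7·358/343 + 1/7·2/7 = 256726/117649
m(7) = F(7) + f(1)·m(6) + f(2)·m(5) + f(3)·m(4) + f(5)·m(2) = 1 + 2/7·256726/117649 + 1/7·29474/16807 + 3/7·3243/2401 + 1/7·25/49 = 2080059/823543
E[N_7] = m(7) = 2080059/823543

2080059/823543


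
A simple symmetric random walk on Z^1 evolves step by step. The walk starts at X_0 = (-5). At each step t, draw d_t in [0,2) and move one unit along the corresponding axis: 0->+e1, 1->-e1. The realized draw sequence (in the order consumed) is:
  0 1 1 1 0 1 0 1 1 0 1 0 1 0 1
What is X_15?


(-8)

t=0: X=(-5), d=0 → +e1, X_1=(-4)
t=1: X=(-4), d=1 → -e1, X_2=(-5)
t=2: X=(-5), d=1 → -e1, X_3=(-6)
t=3: X=(-6), d=1 → -e1, X_4=(-7)
t=4: X=(-7), d=0 → +e1, X_5=(-6)
t=5: X=(-6), d=1 → -e1, X_6=(-7)
t=6: X=(-7), d=0 → +e1, X_7=(-6)
t=7: X=(-6), d=1 → -e1, X_8=(-7)
t=8: X=(-7), d=1 → -e1, X_9=(-8)
t=9: X=(-8), d=0 → +e1, X_10=(-7)
t=10: X=(-7), d=1 → -e1, X_11=(-8)
t=11: X=(-8), d=0 → +e1, X_12=(-7)
t=12: X=(-7), d=1 → -e1, X_13=(-8)
t=13: X=(-8), d=0 → +e1, X_14=(-7)
t=14: X=(-7), d=1 → -e1, X_15=(-8)


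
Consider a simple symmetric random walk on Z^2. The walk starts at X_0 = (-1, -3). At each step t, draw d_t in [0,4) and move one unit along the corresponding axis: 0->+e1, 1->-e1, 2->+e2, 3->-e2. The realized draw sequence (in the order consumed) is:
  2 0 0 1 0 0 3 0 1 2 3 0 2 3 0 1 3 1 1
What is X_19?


t=0: X=(-1, -3), d=2 → +e2, X_1=(-1, -2)
t=1: X=(-1, -2), d=0 → +e1, X_2=(0, -2)
t=2: X=(0, -2), d=0 → +e1, X_3=(1, -2)
t=3: X=(1, -2), d=1 → -e1, X_4=(0, -2)
t=4: X=(0, -2), d=0 → +e1, X_5=(1, -2)
t=5: X=(1, -2), d=0 → +e1, X_6=(2, -2)
t=6: X=(2, -2), d=3 → -e2, X_7=(2, -3)
t=7: X=(2, -3), d=0 → +e1, X_8=(3, -3)
t=8: X=(3, -3), d=1 → -e1, X_9=(2, -3)
t=9: X=(2, -3), d=2 → +e2, X_10=(2, -2)
t=10: X=(2, -2), d=3 → -e2, X_11=(2, -3)
t=11: X=(2, -3), d=0 → +e1, X_12=(3, -3)
t=12: X=(3, -3), d=2 → +e2, X_13=(3, -2)
t=13: X=(3, -2), d=3 → -e2, X_14=(3, -3)
t=14: X=(3, -3), d=0 → +e1, X_15=(4, -3)
t=15: X=(4, -3), d=1 → -e1, X_16=(3, -3)
t=16: X=(3, -3), d=3 → -e2, X_17=(3, -4)
t=17: X=(3, -4), d=1 → -e1, X_18=(2, -4)
t=18: X=(2, -4), d=1 → -e1, X_19=(1, -4)

(1, -4)


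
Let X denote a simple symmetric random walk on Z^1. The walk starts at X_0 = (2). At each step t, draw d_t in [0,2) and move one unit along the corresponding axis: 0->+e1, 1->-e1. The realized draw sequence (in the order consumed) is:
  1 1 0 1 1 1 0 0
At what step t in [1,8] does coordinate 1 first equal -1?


5

t=0: X=(2), d=1 → -e1, X_1=(1)
t=1: X=(1), d=1 → -e1, X_2=(0)
t=2: X=(0), d=0 → +e1, X_3=(1)
t=3: X=(1), d=1 → -e1, X_4=(0)
t=4: X=(0), d=1 → -e1, X_5=(-1)
t=5: X=(-1), d=1 → -e1, X_6=(-2)
t=6: X=(-2), d=0 → +e1, X_7=(-1)
t=7: X=(-1), d=0 → +e1, X_8=(0)


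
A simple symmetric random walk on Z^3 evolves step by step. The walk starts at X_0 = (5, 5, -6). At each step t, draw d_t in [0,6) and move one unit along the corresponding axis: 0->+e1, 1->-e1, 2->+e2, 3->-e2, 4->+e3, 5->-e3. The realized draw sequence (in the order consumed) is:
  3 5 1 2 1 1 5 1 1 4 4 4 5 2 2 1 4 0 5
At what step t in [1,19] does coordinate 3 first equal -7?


2

t=0: X=(5, 5, -6), d=3 → -e2, X_1=(5, 4, -6)
t=1: X=(5, 4, -6), d=5 → -e3, X_2=(5, 4, -7)
t=2: X=(5, 4, -7), d=1 → -e1, X_3=(4, 4, -7)
t=3: X=(4, 4, -7), d=2 → +e2, X_4=(4, 5, -7)
t=4: X=(4, 5, -7), d=1 → -e1, X_5=(3, 5, -7)
t=5: X=(3, 5, -7), d=1 → -e1, X_6=(2, 5, -7)
t=6: X=(2, 5, -7), d=5 → -e3, X_7=(2, 5, -8)
t=7: X=(2, 5, -8), d=1 → -e1, X_8=(1, 5, -8)
t=8: X=(1, 5, -8), d=1 → -e1, X_9=(0, 5, -8)
t=9: X=(0, 5, -8), d=4 → +e3, X_10=(0, 5, -7)
t=10: X=(0, 5, -7), d=4 → +e3, X_11=(0, 5, -6)
t=11: X=(0, 5, -6), d=4 → +e3, X_12=(0, 5, -5)
t=12: X=(0, 5, -5), d=5 → -e3, X_13=(0, 5, -6)
t=13: X=(0, 5, -6), d=2 → +e2, X_14=(0, 6, -6)
t=14: X=(0, 6, -6), d=2 → +e2, X_15=(0, 7, -6)
t=15: X=(0, 7, -6), d=1 → -e1, X_16=(-1, 7, -6)
t=16: X=(-1, 7, -6), d=4 → +e3, X_17=(-1, 7, -5)
t=17: X=(-1, 7, -5), d=0 → +e1, X_18=(0, 7, -5)
t=18: X=(0, 7, -5), d=5 → -e3, X_19=(0, 7, -6)
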